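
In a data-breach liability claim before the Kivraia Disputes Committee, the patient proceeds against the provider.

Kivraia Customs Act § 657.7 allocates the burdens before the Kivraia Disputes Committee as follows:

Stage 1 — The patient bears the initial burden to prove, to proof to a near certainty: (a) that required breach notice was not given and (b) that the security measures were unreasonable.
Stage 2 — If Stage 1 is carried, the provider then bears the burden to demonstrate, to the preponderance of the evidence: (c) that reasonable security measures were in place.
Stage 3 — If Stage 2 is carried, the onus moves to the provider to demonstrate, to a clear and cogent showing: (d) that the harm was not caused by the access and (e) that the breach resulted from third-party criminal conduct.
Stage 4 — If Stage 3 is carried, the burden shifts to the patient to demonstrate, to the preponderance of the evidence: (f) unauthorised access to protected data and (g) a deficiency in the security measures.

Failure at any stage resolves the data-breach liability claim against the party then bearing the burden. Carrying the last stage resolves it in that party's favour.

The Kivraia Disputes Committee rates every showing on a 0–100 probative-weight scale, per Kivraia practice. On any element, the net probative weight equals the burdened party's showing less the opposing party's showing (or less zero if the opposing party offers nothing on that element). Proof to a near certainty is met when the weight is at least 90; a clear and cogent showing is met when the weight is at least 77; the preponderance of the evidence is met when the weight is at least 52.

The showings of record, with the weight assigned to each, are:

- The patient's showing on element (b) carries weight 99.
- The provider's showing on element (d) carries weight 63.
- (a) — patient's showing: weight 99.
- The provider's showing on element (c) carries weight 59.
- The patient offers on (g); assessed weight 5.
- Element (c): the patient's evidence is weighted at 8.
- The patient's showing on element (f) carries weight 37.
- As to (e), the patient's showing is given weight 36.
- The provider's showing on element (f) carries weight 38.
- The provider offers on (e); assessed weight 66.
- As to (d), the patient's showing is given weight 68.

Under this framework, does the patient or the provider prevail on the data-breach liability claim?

patient

At Stage 1 the patient must meet proof to a near certainty (weight is at least 90): on (a) the weight is 99, ≥ 90, so (a) meets the standard; on (b) the weight is 99, ≥ 90, so (b) meets the standard.
  All elements met. The burden passes to the provider.
At Stage 2 the provider must meet the preponderance of the evidence (weight is at least 52): on (c) the weight is 59 less the opposing 8 gives net 51, which does not reach 52, so (c) does not meet the standard.
  Not every element is met, so the provider fails to carry Stage 2.
The analysis ends at Stage 2; the patient prevails.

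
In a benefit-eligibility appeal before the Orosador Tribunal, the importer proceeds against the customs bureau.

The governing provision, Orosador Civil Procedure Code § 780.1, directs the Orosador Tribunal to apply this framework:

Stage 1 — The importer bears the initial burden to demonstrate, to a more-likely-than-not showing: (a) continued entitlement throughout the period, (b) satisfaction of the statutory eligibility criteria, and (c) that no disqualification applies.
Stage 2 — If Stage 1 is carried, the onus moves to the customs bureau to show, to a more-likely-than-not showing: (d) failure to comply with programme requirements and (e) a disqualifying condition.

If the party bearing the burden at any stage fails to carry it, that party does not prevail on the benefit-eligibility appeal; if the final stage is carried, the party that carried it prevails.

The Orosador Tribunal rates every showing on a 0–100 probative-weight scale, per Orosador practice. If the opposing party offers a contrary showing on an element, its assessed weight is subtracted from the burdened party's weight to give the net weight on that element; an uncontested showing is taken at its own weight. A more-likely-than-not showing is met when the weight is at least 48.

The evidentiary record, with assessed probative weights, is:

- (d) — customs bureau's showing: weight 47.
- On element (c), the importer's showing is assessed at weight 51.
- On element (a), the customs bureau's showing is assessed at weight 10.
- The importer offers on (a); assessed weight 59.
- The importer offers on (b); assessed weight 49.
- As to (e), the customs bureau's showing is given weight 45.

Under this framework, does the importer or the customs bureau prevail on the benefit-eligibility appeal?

Stage 1 — burden on importer; standard: a more-likely-than-not showing (weight is at least 48).
    (a): 59 − 10 = 49 ≥ 48 [met]
    (b): 49 ≥ 48 [met]
    (c): 51 ≥ 48 [met]
  The importer carries Stage 1; the customs bureau now bears the burden.
Stage 2 — burden on customs bureau; standard: a more-likely-than-not showing (weight is at least 48).
    (d): 47 < 48 [not met]
    (e): 45 < 48 [not met]
  Not every element is met, so the customs bureau fails to carry Stage 2.
So the importer prevails.

importer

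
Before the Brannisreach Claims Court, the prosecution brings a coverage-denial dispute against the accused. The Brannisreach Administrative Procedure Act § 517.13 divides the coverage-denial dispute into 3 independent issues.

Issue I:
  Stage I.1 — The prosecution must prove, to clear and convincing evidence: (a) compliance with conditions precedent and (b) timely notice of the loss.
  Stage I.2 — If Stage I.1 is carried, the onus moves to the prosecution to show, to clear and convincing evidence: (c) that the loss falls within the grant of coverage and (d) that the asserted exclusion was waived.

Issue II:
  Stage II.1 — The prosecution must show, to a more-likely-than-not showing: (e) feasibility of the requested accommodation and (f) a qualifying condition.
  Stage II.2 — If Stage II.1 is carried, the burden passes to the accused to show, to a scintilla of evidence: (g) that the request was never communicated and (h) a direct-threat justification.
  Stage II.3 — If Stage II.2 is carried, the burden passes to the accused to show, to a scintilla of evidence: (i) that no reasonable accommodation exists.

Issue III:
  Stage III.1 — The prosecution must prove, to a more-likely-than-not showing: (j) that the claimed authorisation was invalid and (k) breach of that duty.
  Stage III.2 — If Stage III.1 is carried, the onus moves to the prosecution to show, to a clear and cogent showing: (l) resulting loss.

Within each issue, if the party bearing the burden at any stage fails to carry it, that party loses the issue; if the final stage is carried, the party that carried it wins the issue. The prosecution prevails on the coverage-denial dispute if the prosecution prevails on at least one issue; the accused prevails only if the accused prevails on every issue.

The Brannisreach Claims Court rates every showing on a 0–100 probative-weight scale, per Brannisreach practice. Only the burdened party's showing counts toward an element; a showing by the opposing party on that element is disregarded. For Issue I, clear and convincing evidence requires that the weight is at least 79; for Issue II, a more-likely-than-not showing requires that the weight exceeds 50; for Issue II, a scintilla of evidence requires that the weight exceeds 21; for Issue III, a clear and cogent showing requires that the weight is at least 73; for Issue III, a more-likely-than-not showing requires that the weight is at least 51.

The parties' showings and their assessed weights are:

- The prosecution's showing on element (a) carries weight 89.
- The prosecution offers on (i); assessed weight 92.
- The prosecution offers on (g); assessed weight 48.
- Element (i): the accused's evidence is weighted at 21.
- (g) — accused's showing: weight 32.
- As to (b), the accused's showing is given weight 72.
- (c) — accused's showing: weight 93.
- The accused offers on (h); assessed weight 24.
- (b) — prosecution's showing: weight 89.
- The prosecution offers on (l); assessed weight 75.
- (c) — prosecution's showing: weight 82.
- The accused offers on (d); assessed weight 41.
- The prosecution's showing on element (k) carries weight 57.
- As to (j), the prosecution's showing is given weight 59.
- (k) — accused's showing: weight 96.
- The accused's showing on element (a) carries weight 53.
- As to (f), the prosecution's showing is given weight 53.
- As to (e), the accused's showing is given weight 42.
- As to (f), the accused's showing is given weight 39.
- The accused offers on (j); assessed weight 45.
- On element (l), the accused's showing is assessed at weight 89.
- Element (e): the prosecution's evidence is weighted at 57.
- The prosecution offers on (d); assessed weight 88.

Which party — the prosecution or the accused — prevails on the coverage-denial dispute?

— Issue I —
Stage I.1 — burden on prosecution; standard: clear and convincing evidence (weight is at least 79).
    (a): 89 (accused's 53 disregarded) ≥ 79 [met]
    (b): 89 (accused's 72 disregarded) ≥ 79 [met]
  Stage I.1 carried; the burden remains with the prosecution.
Stage I.2 — burden on prosecution; standard: clear and convincing evidence (weight is at least 79).
    (c): 82 (accused's 93 disregarded) ≥ 79 [met]
    (d): 88 (accused's 41 disregarded) ≥ 79 [met]
  All elements met at the final stage.
With every stage satisfied, the prosecution prevails on this issue.
— Issue II —
Stage II.1 — burden on prosecution; standard: a more-likely-than-not showing (weight exceeds 50).
    (e): 57 (accused's 42 disregarded) > 50 [met]
    (f): 53 (accused's 39 disregarded) > 50 [met]
  Stage II.1 carried; the burden shifts to the accused.
Stage II.2 — burden on accused; standard: a scintilla of evidence (weight exceeds 21).
    (g): 32 (prosecution's 48 disregarded) > 21 [met]
    (h): 24 > 21 [met]
  All elements met. The accused retains the burden for Stage II.3.
Stage II.3 — burden on accused; standard: a scintilla of evidence (weight exceeds 21).
    (i): 21 (prosecution's 92 disregarded) ≤ 21 [not met]
  The accused does not carry Stage II.3.
So the prosecution prevails on this issue.
— Issue III —
At Stage III.1 the prosecution must meet a more-likely-than-not showing (weight is at least 51): on (j) the weight is 59 (the accused's 45 is given no effect), ≥ 51, so (j) meets the standard; on (k) the weight is 57 (the accused's 96 is given no effect), ≥ 51, so (k) meets the standard.
  Stage III.1 carried; the burden remains with the prosecution.
At Stage III.2 the prosecution must meet a clear and cogent showing (weight is at least 73): on (l) the weight is 75 (the accused's 89 is given no effect), which does reach 73, so (l) meets the standard.
  The prosecution carries the last stage.
Every stage carried; the prosecution prevails on this issue.
Per-issue: Issue I → prosecution; Issue II → prosecution; Issue III → prosecution. The prosecution must prevail on at least one issue; overall, the prosecution prevails.

prosecution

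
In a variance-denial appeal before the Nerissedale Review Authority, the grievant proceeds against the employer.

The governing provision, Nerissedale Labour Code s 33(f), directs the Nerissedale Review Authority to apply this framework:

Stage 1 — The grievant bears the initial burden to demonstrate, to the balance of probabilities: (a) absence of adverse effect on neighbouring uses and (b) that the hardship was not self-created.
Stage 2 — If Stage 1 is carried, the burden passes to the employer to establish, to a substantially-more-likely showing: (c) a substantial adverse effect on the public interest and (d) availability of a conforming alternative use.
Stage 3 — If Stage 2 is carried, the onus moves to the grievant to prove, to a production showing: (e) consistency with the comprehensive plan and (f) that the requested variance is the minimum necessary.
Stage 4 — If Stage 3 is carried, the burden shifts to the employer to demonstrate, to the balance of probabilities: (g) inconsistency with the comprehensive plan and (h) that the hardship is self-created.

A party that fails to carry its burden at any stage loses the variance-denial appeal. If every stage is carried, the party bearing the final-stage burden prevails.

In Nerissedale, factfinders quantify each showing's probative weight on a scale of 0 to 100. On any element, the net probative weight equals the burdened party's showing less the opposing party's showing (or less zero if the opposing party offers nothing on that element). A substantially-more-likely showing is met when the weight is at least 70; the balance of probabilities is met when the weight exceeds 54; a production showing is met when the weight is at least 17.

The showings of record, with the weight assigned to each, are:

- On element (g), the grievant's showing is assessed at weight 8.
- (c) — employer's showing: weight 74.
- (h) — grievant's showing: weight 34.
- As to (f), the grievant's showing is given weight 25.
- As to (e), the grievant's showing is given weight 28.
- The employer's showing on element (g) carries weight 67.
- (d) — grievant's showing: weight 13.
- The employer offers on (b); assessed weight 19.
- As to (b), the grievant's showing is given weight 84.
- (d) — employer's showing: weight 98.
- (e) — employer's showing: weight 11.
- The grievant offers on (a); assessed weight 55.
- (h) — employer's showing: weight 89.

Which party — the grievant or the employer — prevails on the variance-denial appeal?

employer

Stage 1 — burden on grievant; standard: the balance of probabilities (weight exceeds 54).
    (a): 55 > 54 [met]
    (b): 84 − 19 = 65 > 54 [met]
  Stage 1 is satisfied; the onus moves to the employer.
Stage 2 — burden on employer; standard: a substantially-more-likely showing (weight is at least 70).
    (c): 74 ≥ 70 [met]
    (d): 98 − 13 = 85 ≥ 70 [met]
  All elements met. The burden passes to the grievant.
Stage 3 — burden on grievant; standard: a production showing (weight is at least 17).
    (e): 28 − 11 = 17 ≥ 17 [met]
    (f): 25 ≥ 17 [met]
  All elements met. The burden passes to the employer.
Stage 4 — burden on employer; standard: the balance of probabilities (weight exceeds 54).
    (g): 67 − 8 = 59 > 54 [met]
    (h): 89 − 34 = 55 > 54 [met]
  Stage 4 carried; the final stage is satisfied.
With every stage satisfied, the employer prevails.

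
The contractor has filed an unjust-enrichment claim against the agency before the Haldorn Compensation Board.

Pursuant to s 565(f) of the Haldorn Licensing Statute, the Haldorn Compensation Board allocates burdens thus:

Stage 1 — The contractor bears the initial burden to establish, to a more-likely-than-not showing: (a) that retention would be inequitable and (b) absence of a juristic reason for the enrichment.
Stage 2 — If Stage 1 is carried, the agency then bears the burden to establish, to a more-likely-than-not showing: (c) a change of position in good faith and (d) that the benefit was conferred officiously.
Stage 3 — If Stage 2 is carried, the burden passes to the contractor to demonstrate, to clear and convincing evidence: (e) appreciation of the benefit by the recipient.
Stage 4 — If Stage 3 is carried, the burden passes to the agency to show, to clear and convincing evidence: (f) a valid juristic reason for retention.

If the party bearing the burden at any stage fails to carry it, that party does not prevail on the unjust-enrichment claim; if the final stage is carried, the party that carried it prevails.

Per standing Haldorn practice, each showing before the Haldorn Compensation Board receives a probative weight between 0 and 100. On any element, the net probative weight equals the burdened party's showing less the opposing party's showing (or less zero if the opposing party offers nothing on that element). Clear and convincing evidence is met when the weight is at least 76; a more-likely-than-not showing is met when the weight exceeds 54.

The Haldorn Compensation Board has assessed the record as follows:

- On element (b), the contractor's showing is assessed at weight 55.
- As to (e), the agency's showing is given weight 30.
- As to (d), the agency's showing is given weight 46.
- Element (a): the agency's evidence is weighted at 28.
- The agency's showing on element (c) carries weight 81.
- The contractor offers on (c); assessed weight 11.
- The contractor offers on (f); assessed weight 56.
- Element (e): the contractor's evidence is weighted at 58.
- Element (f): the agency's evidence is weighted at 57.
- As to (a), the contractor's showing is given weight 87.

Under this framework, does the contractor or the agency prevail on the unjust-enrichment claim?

contractor

Stage 1 (contractor, a more-likely-than-not showing, weight exceeds 54): (a) net 87−28=59 > 54 — meets; (b) 55 > 54 — meets.
  The contractor carries Stage 1; the agency now bears the burden.
Stage 2 (agency, a more-likely-than-not showing, weight exceeds 54): (c) net 81−11=70 > 54 — meets; (d) 46 ≤ 54 — fails.
  Not every element is met, so the agency fails to carry Stage 2.
The contractor prevails.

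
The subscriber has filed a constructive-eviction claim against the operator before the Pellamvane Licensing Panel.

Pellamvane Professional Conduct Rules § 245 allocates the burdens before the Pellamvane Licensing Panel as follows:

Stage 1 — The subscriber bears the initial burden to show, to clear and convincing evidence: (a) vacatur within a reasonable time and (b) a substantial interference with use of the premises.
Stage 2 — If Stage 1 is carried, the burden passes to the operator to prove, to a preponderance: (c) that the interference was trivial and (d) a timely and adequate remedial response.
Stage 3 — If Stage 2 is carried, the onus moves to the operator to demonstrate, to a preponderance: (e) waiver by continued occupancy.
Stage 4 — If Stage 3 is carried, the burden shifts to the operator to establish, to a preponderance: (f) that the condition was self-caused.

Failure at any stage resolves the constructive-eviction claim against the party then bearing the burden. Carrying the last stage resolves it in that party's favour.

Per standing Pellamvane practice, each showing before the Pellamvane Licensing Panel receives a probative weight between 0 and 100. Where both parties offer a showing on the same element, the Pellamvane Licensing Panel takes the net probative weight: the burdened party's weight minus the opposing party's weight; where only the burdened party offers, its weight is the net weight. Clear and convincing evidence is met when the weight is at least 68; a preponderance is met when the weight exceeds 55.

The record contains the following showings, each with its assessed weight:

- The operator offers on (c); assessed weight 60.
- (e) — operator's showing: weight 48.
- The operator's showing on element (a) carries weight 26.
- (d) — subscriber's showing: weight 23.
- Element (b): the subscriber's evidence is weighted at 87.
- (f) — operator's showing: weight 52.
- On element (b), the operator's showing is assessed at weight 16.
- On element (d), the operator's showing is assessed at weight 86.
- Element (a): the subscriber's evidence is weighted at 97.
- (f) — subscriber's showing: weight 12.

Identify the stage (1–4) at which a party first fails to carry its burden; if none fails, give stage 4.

At Stage 1 the subscriber must meet clear and convincing evidence (weight is at least 68): on (a) the weight is 97 less the opposing 26 gives net 71, ≥ 68, so (a) meets the standard; on (b) the weight is 87 less the opposing 16 gives net 71, ≥ 68, so (b) meets the standard.
  Stage 1 is satisfied; the onus moves to the operator.
At Stage 2 the operator must meet a preponderance (weight exceeds 55): on (c) the weight is 60, > 55, so (c) meets the standard; on (d) the weight is 86 less the opposing 23 gives net 63, > 55, so (d) meets the standard.
  Stage 2 carried; the burden remains with the operator.
At Stage 3 the operator must meet a preponderance (weight exceeds 55): on (e) the weight is 48, which does not exceed 55, so (e) does not meet the standard.
  The operator does not carry Stage 3.
The analysis ends at Stage 3; the subscriber prevails.

stage 3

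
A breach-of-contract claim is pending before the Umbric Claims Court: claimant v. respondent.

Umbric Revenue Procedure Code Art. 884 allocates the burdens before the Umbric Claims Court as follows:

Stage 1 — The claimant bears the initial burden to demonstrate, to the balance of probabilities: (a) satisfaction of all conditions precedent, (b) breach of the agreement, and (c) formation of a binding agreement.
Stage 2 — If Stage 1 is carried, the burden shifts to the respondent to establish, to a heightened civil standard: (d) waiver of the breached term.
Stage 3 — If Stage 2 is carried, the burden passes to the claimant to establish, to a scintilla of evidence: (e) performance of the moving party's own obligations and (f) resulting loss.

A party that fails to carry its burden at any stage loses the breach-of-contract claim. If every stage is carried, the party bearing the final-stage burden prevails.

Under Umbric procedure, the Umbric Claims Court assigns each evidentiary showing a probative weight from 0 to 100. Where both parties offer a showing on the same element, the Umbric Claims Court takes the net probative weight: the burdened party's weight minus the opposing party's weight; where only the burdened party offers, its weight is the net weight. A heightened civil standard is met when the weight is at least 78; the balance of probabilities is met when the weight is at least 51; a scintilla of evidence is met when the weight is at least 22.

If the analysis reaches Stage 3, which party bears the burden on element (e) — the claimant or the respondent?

claimant

Stage 3's rule assigns the burden to the claimant (to a scintilla of evidence).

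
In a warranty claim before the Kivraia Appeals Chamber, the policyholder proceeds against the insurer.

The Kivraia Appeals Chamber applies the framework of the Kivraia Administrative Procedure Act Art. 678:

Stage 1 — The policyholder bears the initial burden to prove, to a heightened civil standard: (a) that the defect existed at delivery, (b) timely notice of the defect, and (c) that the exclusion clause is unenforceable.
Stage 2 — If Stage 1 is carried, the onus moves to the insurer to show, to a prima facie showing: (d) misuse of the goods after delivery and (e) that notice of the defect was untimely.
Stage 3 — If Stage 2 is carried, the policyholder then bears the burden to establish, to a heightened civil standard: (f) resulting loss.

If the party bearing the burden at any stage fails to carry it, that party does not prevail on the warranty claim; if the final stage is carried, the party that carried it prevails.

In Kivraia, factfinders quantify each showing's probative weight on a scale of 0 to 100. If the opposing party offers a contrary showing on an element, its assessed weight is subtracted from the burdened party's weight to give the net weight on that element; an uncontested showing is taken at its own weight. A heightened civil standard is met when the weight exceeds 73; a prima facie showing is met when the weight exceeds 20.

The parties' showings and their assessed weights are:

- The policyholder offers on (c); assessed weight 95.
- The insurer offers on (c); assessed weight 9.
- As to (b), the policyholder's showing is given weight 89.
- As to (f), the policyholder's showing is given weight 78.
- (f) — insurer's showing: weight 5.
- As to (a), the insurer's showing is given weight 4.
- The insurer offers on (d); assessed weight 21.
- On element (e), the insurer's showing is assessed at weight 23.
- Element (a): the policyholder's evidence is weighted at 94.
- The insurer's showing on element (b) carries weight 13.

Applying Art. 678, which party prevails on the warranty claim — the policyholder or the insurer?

insurer

Stage 1 — burden on policyholder; standard: a heightened civil standard (weight exceeds 73).
    (a): 94 − 4 = 90 > 73 [met]
    (b): 89 − 13 = 76 > 73 [met]
    (c): 95 − 9 = 86 > 73 [met]
  Stage 1 is satisfied; the onus moves to the insurer.
Stage 2 — burden on insurer; standard: a prima facie showing (weight exceeds 20).
    (d): 21 > 20 [met]
    (e): 23 > 20 [met]
  All elements met. The burden passes to the policyholder.
Stage 3 — burden on policyholder; standard: a heightened civil standard (weight exceeds 73).
    (f): 78 − 5 = 73 ≤ 73 [not met]
  Stage 3 not carried; the policyholder fails its burden.
The analysis ends at Stage 3; the insurer prevails.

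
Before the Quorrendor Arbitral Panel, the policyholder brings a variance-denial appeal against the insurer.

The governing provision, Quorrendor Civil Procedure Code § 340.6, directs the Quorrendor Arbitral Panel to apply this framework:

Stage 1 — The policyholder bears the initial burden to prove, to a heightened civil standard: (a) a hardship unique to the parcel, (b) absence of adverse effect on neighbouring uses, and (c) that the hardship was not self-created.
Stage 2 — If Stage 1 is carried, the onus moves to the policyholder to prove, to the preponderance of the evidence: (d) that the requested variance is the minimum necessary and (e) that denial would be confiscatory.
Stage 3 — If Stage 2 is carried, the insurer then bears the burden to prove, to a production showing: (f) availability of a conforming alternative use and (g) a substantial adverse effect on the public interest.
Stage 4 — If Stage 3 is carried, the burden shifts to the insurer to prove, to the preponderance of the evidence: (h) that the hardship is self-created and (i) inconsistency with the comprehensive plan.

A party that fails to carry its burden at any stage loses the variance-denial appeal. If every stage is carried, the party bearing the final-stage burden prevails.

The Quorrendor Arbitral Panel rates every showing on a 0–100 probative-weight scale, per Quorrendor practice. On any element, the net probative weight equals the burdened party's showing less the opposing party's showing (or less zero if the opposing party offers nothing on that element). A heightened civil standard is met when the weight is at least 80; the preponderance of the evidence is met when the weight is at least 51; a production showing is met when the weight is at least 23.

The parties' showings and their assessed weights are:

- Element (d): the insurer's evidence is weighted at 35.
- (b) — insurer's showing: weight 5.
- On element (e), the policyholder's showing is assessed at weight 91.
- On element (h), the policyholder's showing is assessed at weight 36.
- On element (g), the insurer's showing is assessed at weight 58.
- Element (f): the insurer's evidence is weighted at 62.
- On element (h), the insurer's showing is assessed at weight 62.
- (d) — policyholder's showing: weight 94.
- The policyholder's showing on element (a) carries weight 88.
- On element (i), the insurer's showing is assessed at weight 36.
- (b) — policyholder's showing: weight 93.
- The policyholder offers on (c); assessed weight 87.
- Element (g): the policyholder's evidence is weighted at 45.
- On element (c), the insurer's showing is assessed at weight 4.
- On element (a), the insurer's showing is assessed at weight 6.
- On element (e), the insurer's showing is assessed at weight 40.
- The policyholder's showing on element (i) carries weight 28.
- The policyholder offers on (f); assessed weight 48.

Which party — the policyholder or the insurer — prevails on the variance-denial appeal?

At Stage 1 the policyholder must meet a heightened civil standard (weight is at least 80): on (a) the weight is 88 less the opposing 6 gives net 82, which does reach 80, so (a) meets the standard; on (b) the weight is 93 less the opposing 5 gives net 88, which does reach 80, so (b) meets the standard; on (c) the weight is 87 less the opposing 4 gives net 83, ≥ 80, so (c) meets the standard.
  Stage 1 carried; the burden remains with the policyholder.
At Stage 2 the policyholder must meet the preponderance of the evidence (weight is at least 51): on (d) the weight is 94 less the opposing 35 gives net 59, ≥ 51, so (d) meets the standard; on (e) the weight is 91 less the opposing 40 gives net 51, ≥ 51, so (e) meets the standard.
  All elements met. The burden passes to the insurer.
At Stage 3 the insurer must meet a production showing (weight is at least 23): on (f) the weight is 62 less the opposing 48 gives net 14, < 23, so (f) does not meet the standard; on (g) the weight is 58 less the opposing 45 gives net 13, which does not reach 23, so (g) does not meet the standard.
  Stage 3 not carried; the insurer fails its burden.
The analysis ends at Stage 3; the policyholder prevails.

policyholder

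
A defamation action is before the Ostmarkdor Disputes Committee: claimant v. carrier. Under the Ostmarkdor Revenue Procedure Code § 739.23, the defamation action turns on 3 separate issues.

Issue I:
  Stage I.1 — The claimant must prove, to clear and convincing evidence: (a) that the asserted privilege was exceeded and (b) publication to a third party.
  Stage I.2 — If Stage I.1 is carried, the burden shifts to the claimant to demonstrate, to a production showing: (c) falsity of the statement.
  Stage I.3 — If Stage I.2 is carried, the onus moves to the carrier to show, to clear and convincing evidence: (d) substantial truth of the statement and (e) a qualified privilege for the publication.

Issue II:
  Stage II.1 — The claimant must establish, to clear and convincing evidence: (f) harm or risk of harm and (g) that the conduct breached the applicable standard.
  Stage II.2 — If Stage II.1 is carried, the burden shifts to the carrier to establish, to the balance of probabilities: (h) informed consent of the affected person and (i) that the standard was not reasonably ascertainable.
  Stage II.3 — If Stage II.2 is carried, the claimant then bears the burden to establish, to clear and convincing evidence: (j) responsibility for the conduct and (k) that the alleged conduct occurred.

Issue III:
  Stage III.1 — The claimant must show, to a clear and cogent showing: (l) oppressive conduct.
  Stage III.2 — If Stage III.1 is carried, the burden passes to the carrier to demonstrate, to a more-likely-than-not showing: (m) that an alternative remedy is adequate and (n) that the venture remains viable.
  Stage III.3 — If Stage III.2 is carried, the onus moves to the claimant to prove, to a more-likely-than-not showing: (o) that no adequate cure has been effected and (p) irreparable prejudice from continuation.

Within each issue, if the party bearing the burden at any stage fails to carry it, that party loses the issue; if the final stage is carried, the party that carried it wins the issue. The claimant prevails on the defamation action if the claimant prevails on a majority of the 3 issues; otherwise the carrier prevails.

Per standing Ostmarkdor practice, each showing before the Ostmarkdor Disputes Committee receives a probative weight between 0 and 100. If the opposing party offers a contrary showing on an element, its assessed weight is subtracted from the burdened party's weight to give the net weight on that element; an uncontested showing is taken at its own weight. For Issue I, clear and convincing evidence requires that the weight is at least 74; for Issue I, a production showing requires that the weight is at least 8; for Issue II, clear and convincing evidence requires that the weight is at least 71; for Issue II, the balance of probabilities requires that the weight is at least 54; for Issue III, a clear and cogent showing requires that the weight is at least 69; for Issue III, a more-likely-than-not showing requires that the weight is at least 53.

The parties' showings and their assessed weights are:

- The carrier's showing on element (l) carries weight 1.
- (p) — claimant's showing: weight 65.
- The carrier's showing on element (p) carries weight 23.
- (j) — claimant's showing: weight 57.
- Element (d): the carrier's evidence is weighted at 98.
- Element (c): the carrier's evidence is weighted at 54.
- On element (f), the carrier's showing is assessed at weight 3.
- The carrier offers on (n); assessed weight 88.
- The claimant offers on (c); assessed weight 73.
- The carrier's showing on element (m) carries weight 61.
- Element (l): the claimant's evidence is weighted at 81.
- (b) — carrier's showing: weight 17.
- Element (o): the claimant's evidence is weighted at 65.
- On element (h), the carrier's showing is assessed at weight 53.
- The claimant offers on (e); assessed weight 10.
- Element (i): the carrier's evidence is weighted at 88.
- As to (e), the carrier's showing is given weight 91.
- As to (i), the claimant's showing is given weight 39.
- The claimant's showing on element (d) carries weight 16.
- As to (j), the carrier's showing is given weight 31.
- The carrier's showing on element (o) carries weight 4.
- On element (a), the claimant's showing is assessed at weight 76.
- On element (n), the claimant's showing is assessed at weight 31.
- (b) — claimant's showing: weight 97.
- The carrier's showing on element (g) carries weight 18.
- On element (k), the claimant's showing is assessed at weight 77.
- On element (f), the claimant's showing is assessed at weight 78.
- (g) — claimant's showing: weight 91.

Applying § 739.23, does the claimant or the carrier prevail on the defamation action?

carrier

— Issue I —
Stage I.1 (claimant, clear and convincing evidence, weight is at least 74): (a) 76 ≥ 74 — meets; (b) net 97−17=80 ≥ 74 — meets.
  Stage I.1 carried; the burden remains with the claimant.
Stage I.2 (claimant, a production showing, weight is at least 8): (c) net 73−54=19 ≥ 8 — meets.
  Stage I.2 carried; the burden shifts to the carrier.
Stage I.3 (carrier, clear and convincing evidence, weight is at least 74): (d) net 98−16=82 ≥ 74 — meets; (e) net 91−10=81 ≥ 74 — meets.
  All elements met at the final stage.
All stages carried — the carrier prevails on this issue.
— Issue II —
Stage II.1 — burden on claimant; standard: clear and convincing evidence (weight is at least 71).
    (f): 78 − 3 = 75 ≥ 71 [met]
    (g): 91 − 18 = 73 ≥ 71 [met]
  The claimant carries Stage II.1; the carrier now bears the burden.
Stage II.2 — burden on carrier; standard: the balance of probabilities (weight is at least 54).
    (h): 53 < 54 [not met]
    (i): 88 − 39 = 49 < 54 [not met]
  The carrier does not carry Stage II.2.
The analysis ends at Stage II.2; the claimant prevails on this issue.
— Issue III —
Stage III.1 (claimant, a clear and cogent showing, weight is at least 69): (l) net 81−1=80 ≥ 69 — meets.
  The claimant carries Stage III.1; the carrier now bears the burden.
Stage III.2 (carrier, a more-likely-than-not showing, weight is at least 53): (m) 61 ≥ 53 — meets; (n) net 88−31=57 ≥ 53 — meets.
  Stage III.2 carried; the burden shifts to the claimant.
Stage III.3 (claimant, a more-likely-than-not showing, weight is at least 53): (o) net 65−4=61 ≥ 53 — meets; (p) net 65−23=42 < 53 — fails.
  The claimant does not carry Stage III.3.
The analysis ends at Stage III.3; the carrier prevails on this issue.
Per-issue: Issue I → carrier; Issue II → claimant; Issue III → carrier. The claimant must prevail on a majority of issues; overall, the carrier prevails.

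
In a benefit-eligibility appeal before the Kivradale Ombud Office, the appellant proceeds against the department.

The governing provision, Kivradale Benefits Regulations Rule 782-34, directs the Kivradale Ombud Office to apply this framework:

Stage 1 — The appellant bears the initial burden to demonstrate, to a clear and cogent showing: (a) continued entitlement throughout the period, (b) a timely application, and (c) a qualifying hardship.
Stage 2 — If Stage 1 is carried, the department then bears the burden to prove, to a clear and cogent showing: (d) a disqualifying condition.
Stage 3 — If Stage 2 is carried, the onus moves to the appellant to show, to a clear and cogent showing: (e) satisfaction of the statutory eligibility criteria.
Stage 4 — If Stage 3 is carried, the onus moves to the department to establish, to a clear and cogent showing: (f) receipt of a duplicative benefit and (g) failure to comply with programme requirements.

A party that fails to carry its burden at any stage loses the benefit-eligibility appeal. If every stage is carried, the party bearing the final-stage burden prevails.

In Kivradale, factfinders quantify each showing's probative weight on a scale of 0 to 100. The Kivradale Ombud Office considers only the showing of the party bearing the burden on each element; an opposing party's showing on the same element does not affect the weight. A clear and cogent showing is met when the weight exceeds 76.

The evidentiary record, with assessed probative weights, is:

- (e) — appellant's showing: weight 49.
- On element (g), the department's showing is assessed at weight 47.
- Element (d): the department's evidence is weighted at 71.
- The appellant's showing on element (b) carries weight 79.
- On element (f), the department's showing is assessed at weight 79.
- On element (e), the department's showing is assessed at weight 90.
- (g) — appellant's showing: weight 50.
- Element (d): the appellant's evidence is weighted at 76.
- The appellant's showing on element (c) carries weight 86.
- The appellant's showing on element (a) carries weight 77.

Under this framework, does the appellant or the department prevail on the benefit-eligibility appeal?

appellant

Stage 1 (appellant, a clear and cogent showing, weight exceeds 76): (a) 77 > 76 — meets; (b) 79 > 76 — meets; (c) 86 > 76 — meets.
  The appellant carries Stage 1; the department now bears the burden.
Stage 2 (department, a clear and cogent showing, weight exceeds 76): (d) 71 (appellant's 76 disregarded) ≤ 76 — fails.
  The department does not carry Stage 2.
So the appellant prevails.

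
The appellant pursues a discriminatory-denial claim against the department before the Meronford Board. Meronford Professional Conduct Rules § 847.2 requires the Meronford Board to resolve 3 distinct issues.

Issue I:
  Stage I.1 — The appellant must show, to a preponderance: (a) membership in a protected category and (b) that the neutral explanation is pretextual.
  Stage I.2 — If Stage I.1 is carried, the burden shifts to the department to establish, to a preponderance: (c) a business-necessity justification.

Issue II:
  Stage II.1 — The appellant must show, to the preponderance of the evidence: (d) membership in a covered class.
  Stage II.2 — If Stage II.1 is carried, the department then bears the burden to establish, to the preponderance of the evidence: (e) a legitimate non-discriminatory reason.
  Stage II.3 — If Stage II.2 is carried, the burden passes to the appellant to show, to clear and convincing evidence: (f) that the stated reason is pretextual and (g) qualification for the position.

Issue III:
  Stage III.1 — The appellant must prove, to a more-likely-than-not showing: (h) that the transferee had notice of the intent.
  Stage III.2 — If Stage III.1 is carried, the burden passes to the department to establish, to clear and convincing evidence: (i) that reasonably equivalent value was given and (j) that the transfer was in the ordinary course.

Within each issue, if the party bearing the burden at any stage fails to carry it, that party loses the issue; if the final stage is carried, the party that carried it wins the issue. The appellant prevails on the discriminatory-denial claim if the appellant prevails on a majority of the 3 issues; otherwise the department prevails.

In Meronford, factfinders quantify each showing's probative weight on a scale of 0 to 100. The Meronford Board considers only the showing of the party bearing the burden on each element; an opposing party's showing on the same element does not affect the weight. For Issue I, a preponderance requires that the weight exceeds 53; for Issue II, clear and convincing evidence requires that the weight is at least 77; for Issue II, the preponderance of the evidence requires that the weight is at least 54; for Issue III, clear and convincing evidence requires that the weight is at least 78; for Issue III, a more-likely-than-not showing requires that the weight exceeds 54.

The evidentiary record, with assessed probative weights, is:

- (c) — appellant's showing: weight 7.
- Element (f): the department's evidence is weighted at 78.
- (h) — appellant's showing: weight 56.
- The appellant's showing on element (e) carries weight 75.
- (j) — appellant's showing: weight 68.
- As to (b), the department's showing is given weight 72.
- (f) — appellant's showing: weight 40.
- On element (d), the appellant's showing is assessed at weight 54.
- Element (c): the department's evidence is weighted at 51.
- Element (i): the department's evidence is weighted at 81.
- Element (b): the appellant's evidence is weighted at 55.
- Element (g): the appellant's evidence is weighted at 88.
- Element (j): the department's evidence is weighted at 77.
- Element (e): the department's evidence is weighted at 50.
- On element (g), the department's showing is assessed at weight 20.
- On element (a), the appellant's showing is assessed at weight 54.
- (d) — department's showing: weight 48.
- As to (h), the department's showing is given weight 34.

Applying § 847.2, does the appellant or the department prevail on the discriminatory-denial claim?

appellant

— Issue I —
Stage I.1 — burden on appellant; standard: a preponderance (weight exceeds 53).
    (a): 54 > 53 [met]
    (b): 55 (department's 72 disregarded) > 53 [met]
  The appellant carries Stage I.1; the department now bears the burden.
Stage I.2 — burden on department; standard: a preponderance (weight exceeds 53).
    (c): 51 (appellant's 7 disregarded) ≤ 53 [not met]
  The department does not carry Stage I.2.
The appellant prevails on this issue.
— Issue II —
Stage II.1 (appellant, the preponderance of the evidence, weight is at least 54): (d) 54 (department's 48 disregarded) ≥ 54 — meets.
  Stage II.1 is satisfied; the onus moves to the department.
Stage II.2 (department, the preponderance of the evidence, weight is at least 54): (e) 50 (appellant's 75 disregarded) < 54 — fails.
  Stage II.2 not carried; the department fails its burden.
The analysis ends at Stage II.2; the appellant prevails on this issue.
— Issue III —
Stage III.1 — burden on appellant; standard: a more-likely-than-not showing (weight exceeds 54).
    (h): 56 (department's 34 disregarded) > 54 [met]
  Stage III.1 is satisfied; the onus moves to the department.
Stage III.2 — burden on department; standard: clear and convincing evidence (weight is at least 78).
    (i): 81 ≥ 78 [met]
    (j): 77 (appellant's 68 disregarded) < 78 [not met]
  The department does not carry Stage III.2.
The analysis ends at Stage III.2; the appellant prevails on this issue.
Per-issue: Issue I → appellant; Issue II → appellant; Issue III → appellant. The appellant must prevail on a majority of issues; overall, the appellant prevails.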